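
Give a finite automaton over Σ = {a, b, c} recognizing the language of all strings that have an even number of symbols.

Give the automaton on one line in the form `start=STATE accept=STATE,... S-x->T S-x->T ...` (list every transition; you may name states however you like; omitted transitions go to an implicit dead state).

start=q0 accept=q0 q0-a->q1 q0-b->q1 q0-c->q1 q1-a->q0 q1-b->q0 q1-c->q0

Count input length modulo 2: every symbol advances one step around the cycle q0 → q1 → q0. Accept at q0.
        a   b   c  
>* q0   q1  q1  q1 
   q1   q0  q0  q0 
(> = start, * = accepting)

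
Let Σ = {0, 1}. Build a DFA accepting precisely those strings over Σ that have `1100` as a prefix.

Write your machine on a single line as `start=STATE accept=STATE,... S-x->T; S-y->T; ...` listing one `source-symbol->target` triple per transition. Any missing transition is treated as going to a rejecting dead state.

Check the first 4 symbols one by one: S0 through S3 record how many have matched `1100` so far; any wrong symbol goes to the dead state S5. After all 4 match we enter the accepting sink S4.
6 states suffice.
        0   1  
>  S0   S5  S1 
   S1   S5  S2 
   S2   S3  S5 
   S3   S4  S5 
 * S4   S4  S4 
   S5   S5  S5 
(> = start, * = accepting)

start=S0; accept=S4; S0-0->S5; S0-1->S1; S1-0->S5; S1-1->S2; S2-0->S3; S2-1->S5; S3-0->S4; S3-1->S5; S4-0->S4; S4-1->S4; S5-0->S5; S5-1->S5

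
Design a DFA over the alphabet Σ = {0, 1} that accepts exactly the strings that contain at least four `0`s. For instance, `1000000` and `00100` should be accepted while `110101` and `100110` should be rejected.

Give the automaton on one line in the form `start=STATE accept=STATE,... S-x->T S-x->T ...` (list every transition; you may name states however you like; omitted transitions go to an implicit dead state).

start=q0 accept=q4,q5 q0-0->q1 q0-1->q0 q1-0->q2 q1-1->q1 q2-0->q3 q2-1->q2 q3-0->q4 q3-1->q3 q4-0->q5 q4-1->q4 q5-0->q5 q5-1->q5

Count `0`s, saturating at 5: states q0 through q4 mean 0 through 4 `0`s seen; q5 means more than 4. Each `0` increments (capped at q5); other symbols loop. Accept from {q4, q5}.
        0   1  
>  q0   q1  q0 
   q1   q2  q1 
   q2   q3  q2 
   q3   q4  q3 
 * q4   q5  q4 
 * q5   q5  q5 
(> = start, * = accepting)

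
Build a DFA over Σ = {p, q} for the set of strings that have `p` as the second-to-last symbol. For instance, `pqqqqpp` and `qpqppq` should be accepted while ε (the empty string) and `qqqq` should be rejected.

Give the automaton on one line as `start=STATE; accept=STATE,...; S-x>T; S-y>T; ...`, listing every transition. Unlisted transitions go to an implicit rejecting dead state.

start=A; accept=D,E; A-p>B; A-q>C; B-p>D; B-q>E; C-p>F; C-q>G; D-p>D; D-q>E; E-p>F; E-q>G; F-p>D; F-q>E; G-p>F; G-q>G

A DFA must remember the last 2 symbols (since which symbol is second-to-last isn't known until the input ends). Use one state per possible window of the last ≤2 symbols; accept from those whose window starts with `p`.
A 7-state machine:
       p  q 
>  A   B  C 
   B   D  E 
   C   F  G 
 * D   D  E 
 * E   F  G 
   F   D  E 
   G   F  G 
(> = start, * = accepting)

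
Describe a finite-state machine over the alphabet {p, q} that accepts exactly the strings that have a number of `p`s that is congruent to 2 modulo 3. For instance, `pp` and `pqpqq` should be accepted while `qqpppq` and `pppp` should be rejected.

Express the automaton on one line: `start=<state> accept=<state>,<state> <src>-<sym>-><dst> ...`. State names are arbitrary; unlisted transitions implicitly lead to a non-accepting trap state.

start=s0 accept=s2 s0-p->s1 s0-q->s0 s1-p->s2 s1-q->s1 s2-p->s0 s2-q->s2

The only thing that matters is how many `p`s have appeared, reduced mod 3. Use one state per residue: s0 for 0, …, s2 for 2. Reading `p` moves to the next residue; anything else stays put. s2 is accepting.
        p   q  
>  s0   s1  s0 
   s1   s2  s1 
 * s2   s0  s2 
(> = start, * = accepting)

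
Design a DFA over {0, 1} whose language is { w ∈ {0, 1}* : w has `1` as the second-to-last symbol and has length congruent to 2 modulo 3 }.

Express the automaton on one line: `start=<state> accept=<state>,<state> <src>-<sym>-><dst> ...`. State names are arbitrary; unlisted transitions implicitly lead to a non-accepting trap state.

start=q0 accept=q4 q0-0->q1 q0-1->q2 q1-0->q3 q1-1->q3 q2-0->q4 q2-1->q4 q3-0->q0 q3-1->q0 q4-0->q0 q4-1->q0

Run two small machines in parallel and take their product. The first has 7 states tracking the last 2 symbols read; the second has 3 states tracking the input length modulo 3. A product state is a pair (one from each), accepting exactly when both do. Minimizing collapses redundant product states.
5 states suffice.
        0   1  
>  q0   q1  q2 
   q1   q3  q3 
   q2   q4  q4 
   q3   q0  q0 
 * q4   q0  q0 
(> = start, * = accepting)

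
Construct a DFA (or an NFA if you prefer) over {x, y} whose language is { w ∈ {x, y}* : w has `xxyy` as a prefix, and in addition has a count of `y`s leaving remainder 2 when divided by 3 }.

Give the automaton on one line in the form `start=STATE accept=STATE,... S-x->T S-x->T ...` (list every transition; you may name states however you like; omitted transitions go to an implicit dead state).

start=S0 accept=S5 S0-x->S1 S0-y->S2 S1-x->S3 S1-y->S2 S2-x->S2 S2-y->S2 S3-x->S2 S3-y->S4 S4-x->S2 S4-y->S5 S5-x->S5 S5-y->S6 S6-x->S6 S6-y->S7 S7-x->S7 S7-y->S5

Build one automaton per condition and run them in lockstep. One (6 states) tracks whether the input so far still matches the prefix `xxyy`; the other (3 states) tracks the count of `y`s modulo 3. Each combined state is a pair, one component from each; accept when both components accept. Equivalent product states are then merged.
8 states suffice.
        x   y  
>  S0   S1  S2 
   S1   S3  S2 
   S2   S2  S2 
   S3   S2  S4 
   S4   S2  S5 
 * S5   S5  S6 
   S6   S6  S7 
   S7   S7  S5 
(> = start, * = accepting)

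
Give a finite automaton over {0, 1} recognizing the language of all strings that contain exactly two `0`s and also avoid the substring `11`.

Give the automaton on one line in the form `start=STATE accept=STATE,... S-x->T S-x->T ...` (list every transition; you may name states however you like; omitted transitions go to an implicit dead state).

Run two small machines in parallel and take their product. One (4 states) tracks the count of `0`s, saturating at 3; the other (3 states) tracks partial matches of the forbidden pattern `11`. Each combined state is a pair, one component from each; accept when both components accept.
A 12-state machine:
       0  1 
>  A   B  C 
   B   D  E 
   C   B  F 
 * D   G  H 
   E   D  I 
   F   I  F 
   G   G  J 
 * H   G  K 
   I   K  I 
   J   G  L 
   K   L  K 
   L   L  L 
(> = start, * = accepting)

start=A accept=D,H A-0->B A-1->C B-0->D B-1->E C-0->B C-1->F D-0->G D-1->H E-0->D E-1->I F-0->I F-1->F G-0->G G-1->J H-0->G H-1->K I-0->K I-1->I J-0->G J-1->L K-0->L K-1->K L-0->L L-1->L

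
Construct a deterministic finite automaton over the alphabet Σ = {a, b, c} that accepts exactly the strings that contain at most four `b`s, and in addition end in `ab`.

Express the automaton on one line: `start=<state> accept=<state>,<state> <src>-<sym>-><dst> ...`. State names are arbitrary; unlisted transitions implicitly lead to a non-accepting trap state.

Handle the two conditions separately and then intersect. The first has 6 states tracking the count of `b`s, saturating at 5; the second has 3 states tracking how much of the suffix `ab` has currently been matched. A product state is a pair (one from each), accepting exactly when both do.
A 17-state machine:
          a    b    c  
>  q0     q1   q2   q0 
   q1     q1   q3   q0 
   q2     q4   q5   q2 
 * q3     q4   q5   q2 
   q4     q4   q6   q2 
   q5     q7   q8   q5 
 * q6     q7   q8   q5 
   q7     q7   q9   q5 
   q8    q10  q11   q8 
 * q9    q10  q11   q8 
   q10   q10  q12   q8 
   q11   q13  q14  q11 
 * q12   q13  q14  q11 
   q13   q13  q15  q11 
   q14   q16  q14  q14 
   q15   q16  q14  q14 
   q16   q16  q15  q14 
(> = start, * = accepting)

start=q0 accept=q3,q6,q9,q12 q0-a->q1 q0-b->q2 q0-c->q0 q1-a->q1 q1-b->q3 q1-c->q0 q2-a->q4 q2-b->q5 q2-c->q2 q3-a->q4 q3-b->q5 q3-c->q2 q4-a->q4 q4-b->q6 q4-c->q2 q5-a->q7 q5-b->q8 q5-c->q5 q6-a->q7 q6-b->q8 q6-c->q5 q7-a->q7 q7-b->q9 q7-c->q5 q8-a->q10 q8-b->q11 q8-c->q8 q9-a->q10 q9-b->q11 q9-c->q8 q10-a->q10 q10-b->q12 q10-c->q8 q11-a->q13 q11-b->q14 q11-c->q11 q12-a->q13 q12-b->q14 q12-c->q11 q13-a->q13 q13-b->q15 q13-c->q11 q14-a->q16 q14-b->q14 q14-c->q14 q15-a->q16 q15-b->q14 q15-c->q14 q16-a->q16 q16-b->q15 q16-c->q14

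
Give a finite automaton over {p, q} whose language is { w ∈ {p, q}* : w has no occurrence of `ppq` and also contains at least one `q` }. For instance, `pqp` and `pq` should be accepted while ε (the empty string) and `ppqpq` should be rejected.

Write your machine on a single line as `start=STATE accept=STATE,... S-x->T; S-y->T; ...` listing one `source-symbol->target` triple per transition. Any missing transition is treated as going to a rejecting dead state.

Run two small machines in parallel and take their product. One (4 states) tracks partial matches of the forbidden pattern `ppq`; the other (3 states) tracks the count of `q`s, saturating at 2. Each combined state is a pair, one component from each; accept when both components accept. Minimizing collapses redundant product states.
6 states suffice.
       p  q 
>  A   B  C 
   B   D  C 
 * C   E  C 
   D   D  D 
 * E   F  C 
 * F   F  D 
(> = start, * = accepting)

start=A; accept=C,E,F; A-p->B; A-q->C; B-p->D; B-q->C; C-p->E; C-q->C; D-p->D; D-q->D; E-p->F; E-q->C; F-p->F; F-q->D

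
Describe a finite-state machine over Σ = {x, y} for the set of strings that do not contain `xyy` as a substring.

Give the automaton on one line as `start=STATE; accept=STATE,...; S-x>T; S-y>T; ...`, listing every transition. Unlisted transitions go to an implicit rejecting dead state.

start=S0; accept=S0,S1,S2; S0-x>S1; S0-y>S0; S1-x>S1; S1-y>S2; S2-x>S1; S2-y>S3; S3-x>S3; S3-y>S3

This is the complement of 'contains `xyy`'. Use the same substring-matching states — S0 through S3 holding how much of `xyy` has just been matched — but flip the accepting set: everything except the trap S3 accepts.
A 4-state machine:
        x   y  
>* S0   S1  S0 
 * S1   S1  S2 
 * S2   S1  S3 
   S3   S3  S3 
(> = start, * = accepting)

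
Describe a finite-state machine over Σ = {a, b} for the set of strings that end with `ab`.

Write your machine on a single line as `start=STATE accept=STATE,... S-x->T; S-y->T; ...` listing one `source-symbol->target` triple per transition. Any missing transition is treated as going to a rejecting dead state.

Let each state record the length of the longest suffix of the input read so far that is also a prefix of `ab`. S1 means the last symbol is `a`; S2 means the last 2 symbols are `ab`. Accept only at S2, where the string currently ends in `ab`.
3 states suffice.
        a   b  
>  S0   S1  S0 
   S1   S1  S2 
 * S2   S1  S0 
(> = start, * = accepting)

start=S0; accept=S2; S0-a->S1; S0-b->S0; S1-a->S1; S1-b->S2; S2-a->S1; S2-b->S0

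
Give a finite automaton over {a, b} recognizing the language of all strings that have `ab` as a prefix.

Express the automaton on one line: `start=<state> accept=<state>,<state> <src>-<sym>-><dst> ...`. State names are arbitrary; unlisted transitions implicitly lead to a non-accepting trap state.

Walk along `ab` while the input agrees: from S0 take `a` to S1, and so on. Any deviation drops to the rejecting sink S3. Once S2 is reached the prefix is confirmed and every continuation is accepted.
A 4-state machine:
        a   b  
>  S0   S1  S3 
   S1   S3  S2 
 * S2   S2  S2 
   S3   S3  S3 
(> = start, * = accepting)

start=S0 accept=S2 S0-a->S1 S0-b->S3 S1-a->S3 S1-b->S2 S2-a->S2 S2-b->S2 S3-a->S3 S3-b->S3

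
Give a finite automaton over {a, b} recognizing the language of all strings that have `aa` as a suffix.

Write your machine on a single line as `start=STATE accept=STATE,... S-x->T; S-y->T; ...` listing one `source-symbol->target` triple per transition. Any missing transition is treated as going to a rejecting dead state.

Let each state record the length of the longest suffix of the input read so far that is also a prefix of `aa`. S1 means the last symbol is `a`; S2 means the last 2 symbols are `aa`. Accept only at S2, where the string currently ends in `aa`.
A 3-state machine:
        a   b  
>  S0   S1  S0 
   S1   S2  S0 
 * S2   S2  S0 
(> = start, * = accepting)

start=S0; accept=S2; S0-a->S1; S0-b->S0; S1-a->S2; S1-b->S0; S2-a->S2; S2-b->S0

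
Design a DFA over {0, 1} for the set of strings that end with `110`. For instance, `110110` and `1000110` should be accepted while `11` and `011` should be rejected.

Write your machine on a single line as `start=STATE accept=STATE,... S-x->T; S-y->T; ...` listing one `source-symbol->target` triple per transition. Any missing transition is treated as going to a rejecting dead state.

start=q0; accept=q3; q0-0->q0; q0-1->q1; q1-0->q0; q1-1->q2; q2-0->q3; q2-1->q2; q3-0->q0; q3-1->q1

Let each state record the length of the longest suffix of the input read so far that is also a prefix of `110`. q1 means the last symbol is `1`; q2 means the last 2 symbols are `11`; q3 means the last 3 symbols are `110`. Accept only at q3, where the string currently ends in `110`.
With 4 states:
        0   1  
>  q0   q0  q1 
   q1   q0  q2 
   q2   q3  q2 
 * q3   q0  q1 
(> = start, * = accepting)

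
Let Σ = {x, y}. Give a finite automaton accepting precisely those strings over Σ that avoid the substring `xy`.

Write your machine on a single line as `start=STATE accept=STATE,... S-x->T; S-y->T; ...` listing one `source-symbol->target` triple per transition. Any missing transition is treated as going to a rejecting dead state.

Track partial matches of the forbidden pattern `xy`. State S2 is a dead state reached once `xy` has occurred; every other state accepts. S0 means no part of `xy` is currently matched.
        x   y  
>* S0   S1  S0 
 * S1   S1  S2 
   S2   S2  S2 
(> = start, * = accepting)

start=S0; accept=S0,S1; S0-x->S1; S0-y->S0; S1-x->S1; S1-y->S2; S2-x->S2; S2-y->S2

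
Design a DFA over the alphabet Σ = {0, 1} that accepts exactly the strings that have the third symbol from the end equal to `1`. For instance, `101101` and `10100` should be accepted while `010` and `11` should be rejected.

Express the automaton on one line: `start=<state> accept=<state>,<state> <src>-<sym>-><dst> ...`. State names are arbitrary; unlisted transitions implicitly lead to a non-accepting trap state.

Because acceptance depends on a position counted from the end, the machine has to buffer the most recent 3 symbols. Make each state the string of the last up-to-3 symbols read; on input `x` shift the window left and append `x`. Accept when the buffered window has length 3 and begins with `1`.
15 states suffice.
          0    1  
>  S0     S1   S2 
   S1     S3   S4 
   S2     S5   S6 
   S3     S7   S8 
   S4     S9  S10 
   S5    S11  S12 
   S6    S13  S14 
   S7     S7   S8 
   S8     S9  S10 
   S9    S11  S12 
   S10   S13  S14 
 * S11    S7   S8 
 * S12    S9  S10 
 * S13   S11  S12 
 * S14   S13  S14 
(> = start, * = accepting)

start=S0 accept=S11,S12,S13,S14 S0-0->S1 S0-1->S2 S1-0->S3 S1-1->S4 S2-0->S5 S2-1->S6 S3-0->S7 S3-1->S8 S4-0->S9 S4-1->S10 S5-0->S11 S5-1->S12 S6-0->S13 S6-1->S14 S7-0->S7 S7-1->S8 S8-0->S9 S8-1->S10 S9-0->S11 S9-1->S12 S10-0->S13 S10-1->S14 S11-0->S7 S11-1->S8 S12-0->S9 S12-1->S10 S13-0->S11 S13-1->S12 S14-0->S13 S14-1->S14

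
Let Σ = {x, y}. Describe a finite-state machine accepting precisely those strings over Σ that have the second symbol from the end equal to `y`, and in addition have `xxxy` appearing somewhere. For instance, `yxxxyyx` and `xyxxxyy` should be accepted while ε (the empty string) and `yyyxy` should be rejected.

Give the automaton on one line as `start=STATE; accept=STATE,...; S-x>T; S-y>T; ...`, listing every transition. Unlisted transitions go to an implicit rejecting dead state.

start=q0; accept=q5,q6; q0-x>q1; q0-y>q0; q1-x>q2; q1-y>q0; q2-x>q3; q2-y>q0; q3-x>q3; q3-y>q4; q4-x>q5; q4-y>q6; q5-x>q3; q5-y>q4; q6-x>q5; q6-y>q6

Run two small machines in parallel and take their product. One (7 states) tracks the last 2 symbols read; the other (5 states) tracks whether and how much of `xxxy` has been seen. Each combined state is a pair, one component from each; accept when both components accept. Equivalent product states are then merged.
With 7 states:
        x   y  
>  q0   q1  q0 
   q1   q2  q0 
   q2   q3  q0 
   q3   q3  q4 
   q4   q5  q6 
 * q5   q3  q4 
 * q6   q5  q6 
(> = start, * = accepting)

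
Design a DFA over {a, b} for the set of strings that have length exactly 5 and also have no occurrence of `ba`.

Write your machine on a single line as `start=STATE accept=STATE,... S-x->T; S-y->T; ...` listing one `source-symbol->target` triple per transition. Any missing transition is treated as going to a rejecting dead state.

start=q0; accept=q10; q0-a->q1; q0-b->q2; q1-a->q3; q1-b->q4; q2-a->q5; q2-b->q4; q3-a->q6; q3-b->q7; q4-a->q5; q4-b->q7; q5-a->q5; q5-b->q5; q6-a->q8; q6-b->q9; q7-a->q5; q7-b->q9; q8-a->q10; q8-b->q10; q9-a->q5; q9-b->q10; q10-a->q5; q10-b->q5

Handle the two conditions separately and then intersect. The first has 7 states tracking the input length, saturating at 6; the second has 3 states tracking partial matches of the forbidden pattern `ba`. A product state is a pair (one from each), accepting exactly when both do. Equivalent product states are then merged.
An 11-state machine:
          a    b  
>  q0     q1   q2 
   q1     q3   q4 
   q2     q5   q4 
   q3     q6   q7 
   q4     q5   q7 
   q5     q5   q5 
   q6     q8   q9 
   q7     q5   q9 
   q8    q10  q10 
   q9     q5  q10 
 * q10    q5   q5 
(> = start, * = accepting)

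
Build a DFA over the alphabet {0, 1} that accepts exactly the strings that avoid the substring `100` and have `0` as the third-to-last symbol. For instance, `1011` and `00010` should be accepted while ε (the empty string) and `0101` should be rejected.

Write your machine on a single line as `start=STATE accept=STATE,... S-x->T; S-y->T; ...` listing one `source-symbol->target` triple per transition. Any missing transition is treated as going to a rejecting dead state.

Handle the two conditions separately and then intersect. One (4 states) tracks partial matches of the forbidden pattern `100`; the other (15 states) tracks the last 3 symbols read. Each combined state is a pair, one component from each; accept when both components accept. Equivalent product states are then merged.
          0    1  
>  q0     q1   q2 
   q1     q3   q4 
   q2     q5   q2 
   q3     q6   q7 
   q4     q8   q9 
   q5    q10   q4 
 * q6     q6   q7 
 * q7     q8   q9 
 * q8    q10   q4 
 * q9     q5   q2 
   q10   q10  q10 
(> = start, * = accepting)

start=q0; accept=q6,q7,q8,q9; q0-0->q1; q0-1->q2; q1-0->q3; q1-1->q4; q2-0->q5; q2-1->q2; q3-0->q6; q3-1->q7; q4-0->q8; q4-1->q9; q5-0->q10; q5-1->q4; q6-0->q6; q6-1->q7; q7-0->q8; q7-1->q9; q8-0->q10; q8-1->q4; q9-0->q5; q9-1->q2; q10-0->q10; q10-1->q10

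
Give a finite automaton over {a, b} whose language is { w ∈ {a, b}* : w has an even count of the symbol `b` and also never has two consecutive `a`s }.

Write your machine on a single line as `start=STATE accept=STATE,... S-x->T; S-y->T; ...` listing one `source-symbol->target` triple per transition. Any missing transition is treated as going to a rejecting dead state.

Build one automaton per condition and run them in lockstep. The first has 2 states tracking the count of `b`s modulo 2; the second has 3 states tracking partial matches of the forbidden pattern `aa`. A product state is a pair (one from each), accepting exactly when both do.
        a   b  
>* S0   S1  S2 
 * S1   S3  S2 
   S2   S4  S0 
   S3   S3  S5 
   S4   S5  S0 
   S5   S5  S3 
(> = start, * = accepting)

start=S0; accept=S0,S1; S0-a->S1; S0-b->S2; S1-a->S3; S1-b->S2; S2-a->S4; S2-b->S0; S3-a->S3; S3-b->S5; S4-a->S5; S4-b->S0; S5-a->S5; S5-b->S3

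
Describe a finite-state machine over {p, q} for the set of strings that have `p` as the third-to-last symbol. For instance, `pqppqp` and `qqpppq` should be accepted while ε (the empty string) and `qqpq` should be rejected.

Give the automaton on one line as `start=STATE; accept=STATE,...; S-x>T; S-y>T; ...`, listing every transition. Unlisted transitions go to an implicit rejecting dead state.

start=S0; accept=S7,S8,S9,S10; S0-p>S1; S0-q>S2; S1-p>S3; S1-q>S4; S2-p>S5; S2-q>S6; S3-p>S7; S3-q>S8; S4-p>S9; S4-q>S10; S5-p>S11; S5-q>S12; S6-p>S13; S6-q>S14; S7-p>S7; S7-q>S8; S8-p>S9; S8-q>S10; S9-p>S11; S9-q>S12; S10-p>S13; S10-q>S14; S11-p>S7; S11-q>S8; S12-p>S9; S12-q>S10; S13-p>S11; S13-q>S12; S14-p>S13; S14-q>S14

Because acceptance depends on a position counted from the end, the machine has to buffer the most recent 3 symbols. Make each state the string of the last up-to-3 symbols read; on input `x` shift the window left and append `x`. Accept when the buffered window has length 3 and begins with `p`.
A 15-state machine:
          p    q  
>  S0     S1   S2 
   S1     S3   S4 
   S2     S5   S6 
   S3     S7   S8 
   S4     S9  S10 
   S5    S11  S12 
   S6    S13  S14 
 * S7     S7   S8 
 * S8     S9  S10 
 * S9    S11  S12 
 * S10   S13  S14 
   S11    S7   S8 
   S12    S9  S10 
   S13   S11  S12 
   S14   S13  S14 
(> = start, * = accepting)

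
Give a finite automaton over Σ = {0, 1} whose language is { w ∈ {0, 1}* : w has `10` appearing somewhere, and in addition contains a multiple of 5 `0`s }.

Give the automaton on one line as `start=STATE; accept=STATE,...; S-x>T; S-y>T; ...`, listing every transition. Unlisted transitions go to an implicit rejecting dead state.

start=q0; accept=q10; q0-0>q1; q0-1>q2; q1-0>q3; q1-1>q4; q2-0>q4; q2-1>q2; q3-0>q5; q3-1>q6; q4-0>q6; q4-1>q4; q5-0>q7; q5-1>q8; q6-0>q8; q6-1>q6; q7-0>q0; q7-1>q9; q8-0>q9; q8-1>q8; q9-0>q10; q9-1>q9; q10-0>q4; q10-1>q10

Build one automaton per condition and run them in lockstep. The first has 3 states tracking whether and how much of `10` has been seen; the second has 5 states tracking the count of `0`s modulo 5. A product state is a pair (one from each), accepting exactly when both do. Equivalent product states are then merged.
          0    1  
>  q0     q1   q2 
   q1     q3   q4 
   q2     q4   q2 
   q3     q5   q6 
   q4     q6   q4 
   q5     q7   q8 
   q6     q8   q6 
   q7     q0   q9 
   q8     q9   q8 
   q9    q10   q9 
 * q10    q4  q10 
(> = start, * = accepting)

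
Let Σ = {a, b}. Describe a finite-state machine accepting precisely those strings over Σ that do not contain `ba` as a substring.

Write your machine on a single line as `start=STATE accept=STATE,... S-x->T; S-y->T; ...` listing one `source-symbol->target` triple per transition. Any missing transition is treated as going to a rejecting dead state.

start=q0; accept=q0,q1; q0-a->q0; q0-b->q1; q1-a->q2; q1-b->q1; q2-a->q2; q2-b->q2

This is the complement of 'contains `ba`'. Use the same substring-matching states — q0 through q2 holding how much of `ba` has just been matched — but flip the accepting set: everything except the trap q2 accepts.
3 states suffice.
        a   b  
>* q0   q0  q1 
 * q1   q2  q1 
   q2   q2  q2 
(> = start, * = accepting)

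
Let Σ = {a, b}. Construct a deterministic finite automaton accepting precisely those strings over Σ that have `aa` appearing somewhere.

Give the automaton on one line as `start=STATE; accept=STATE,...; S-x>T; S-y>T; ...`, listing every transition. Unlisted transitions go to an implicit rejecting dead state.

start=s0; accept=s2; s0-a>s1; s0-b>s0; s1-a>s2; s1-b>s0; s2-a>s2; s2-b>s2

States s0..s1 record the length of the longest prefix of `aa` that matches the current input suffix. Reaching s2 means `aa` has been seen, and we stay there forever. Accept from s2.
        a   b  
>  s0   s1  s0 
   s1   s2  s0 
 * s2   s2  s2 
(> = start, * = accepting)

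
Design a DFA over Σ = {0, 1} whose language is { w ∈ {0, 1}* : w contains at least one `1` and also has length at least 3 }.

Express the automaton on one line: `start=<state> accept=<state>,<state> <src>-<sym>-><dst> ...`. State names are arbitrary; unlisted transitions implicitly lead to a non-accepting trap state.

Build one automaton per condition and run them in lockstep. One (3 states) tracks the count of `1`s, saturating at 2; the other (5 states) tracks the input length, saturating at 4. Each combined state is a pair, one component from each; accept when both components accept. Minimizing collapses redundant product states.
A 6-state machine:
        0   1  
>  q0   q1  q2 
   q1   q3  q4 
   q2   q4  q4 
   q3   q3  q5 
   q4   q5  q5 
 * q5   q5  q5 
(> = start, * = accepting)

start=q0 accept=q5 q0-0->q1 q0-1->q2 q1-0->q3 q1-1->q4 q2-0->q4 q2-1->q4 q3-0->q3 q3-1->q5 q4-0->q5 q4-1->q5 q5-0->q5 q5-1->q5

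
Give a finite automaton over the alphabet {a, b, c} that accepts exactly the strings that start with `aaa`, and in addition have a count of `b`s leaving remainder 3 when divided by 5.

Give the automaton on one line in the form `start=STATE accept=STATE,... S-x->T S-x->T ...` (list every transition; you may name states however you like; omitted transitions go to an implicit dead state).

Build one automaton per condition and run them in lockstep. The first has 5 states tracking whether the input so far still matches the prefix `aaa`; the second has 5 states tracking the count of `b`s modulo 5. A product state is a pair (one from each), accepting exactly when both do.
With 13 states:
          a    b    c  
>  s0     s1   s2   s3 
   s1     s4   s2   s3 
   s2     s2   s5   s2 
   s3     s3   s2   s3 
   s4     s6   s2   s3 
   s5     s5   s7   s5 
   s6     s6   s8   s6 
   s7     s7   s9   s7 
   s8     s8  s10   s8 
   s9     s9   s3   s9 
   s10   s10  s11  s10 
 * s11   s11  s12  s11 
   s12   s12   s6  s12 
(> = start, * = accepting)

start=s0 accept=s11 s0-a->s1 s0-b->s2 s0-c->s3 s1-a->s4 s1-b->s2 s1-c->s3 s2-a->s2 s2-b->s5 s2-c->s2 s3-a->s3 s3-b->s2 s3-c->s3 s4-a->s6 s4-b->s2 s4-c->s3 s5-a->s5 s5-b->s7 s5-c->s5 s6-a->s6 s6-b->s8 s6-c->s6 s7-a->s7 s7-b->s9 s7-c->s7 s8-a->s8 s8-b->s10 s8-c->s8 s9-a->s9 s9-b->s3 s9-c->s9 s10-a->s10 s10-b->s11 s10-c->s10 s11-a->s11 s11-b->s12 s11-c->s11 s12-a->s12 s12-b->s6 s12-c->s12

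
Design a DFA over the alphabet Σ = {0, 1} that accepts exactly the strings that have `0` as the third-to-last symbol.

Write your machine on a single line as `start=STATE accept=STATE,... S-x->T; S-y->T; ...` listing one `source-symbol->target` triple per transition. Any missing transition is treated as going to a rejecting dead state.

start=S0; accept=S7,S8,S9,S10; S0-0->S1; S0-1->S2; S1-0->S3; S1-1->S4; S2-0->S5; S2-1->S6; S3-0->S7; S3-1->S8; S4-0->S9; S4-1->S10; S5-0->S11; S5-1->S12; S6-0->S13; S6-1->S14; S7-0->S7; S7-1->S8; S8-0->S9; S8-1->S10; S9-0->S11; S9-1->S12; S10-0->S13; S10-1->S14; S11-0->S7; S11-1->S8; S12-0->S9; S12-1->S10; S13-0->S11; S13-1->S12; S14-0->S13; S14-1->S14

Because acceptance depends on a position counted from the end, the machine has to buffer the most recent 3 symbols. Make each state the string of the last up-to-3 symbols read; on input `x` shift the window left and append `x`. Accept when the buffered window has length 3 and begins with `0`.
          0    1  
>  S0     S1   S2 
   S1     S3   S4 
   S2     S5   S6 
   S3     S7   S8 
   S4     S9  S10 
   S5    S11  S12 
   S6    S13  S14 
 * S7     S7   S8 
 * S8     S9  S10 
 * S9    S11  S12 
 * S10   S13  S14 
   S11    S7   S8 
   S12    S9  S10 
   S13   S11  S12 
   S14   S13  S14 
(> = start, * = accepting)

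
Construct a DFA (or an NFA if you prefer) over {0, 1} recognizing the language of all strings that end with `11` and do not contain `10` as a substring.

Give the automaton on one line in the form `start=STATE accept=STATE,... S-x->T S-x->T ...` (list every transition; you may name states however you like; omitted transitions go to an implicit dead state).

Handle the two conditions separately and then intersect. One (3 states) tracks how much of the suffix `11` has currently been matched; the other (3 states) tracks partial matches of the forbidden pattern `10`. Each combined state is a pair, one component from each; accept when both components accept.
6 states suffice.
        0   1  
>  q0   q0  q1 
   q1   q2  q3 
   q2   q2  q4 
 * q3   q2  q3 
   q4   q2  q5 
   q5   q2  q5 
(> = start, * = accepting)

start=q0 accept=q3 q0-0->q0 q0-1->q1 q1-0->q2 q1-1->q3 q2-0->q2 q2-1->q4 q3-0->q2 q3-1->q3 q4-0->q2 q4-1->q5 q5-0->q2 q5-1->q5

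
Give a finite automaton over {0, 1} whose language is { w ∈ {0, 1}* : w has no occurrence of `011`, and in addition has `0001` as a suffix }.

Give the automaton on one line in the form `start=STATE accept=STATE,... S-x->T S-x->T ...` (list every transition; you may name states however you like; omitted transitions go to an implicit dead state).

Handle the two conditions separately and then intersect. The first has 4 states tracking partial matches of the forbidden pattern `011`; the second has 5 states tracking how much of the suffix `0001` has currently been matched. A product state is a pair (one from each), accepting exactly when both do.
          0    1  
>  S0     S1   S0 
   S1     S2   S3 
   S2     S4   S3 
   S3     S1   S5 
   S4     S4   S6 
   S5     S7   S5 
 * S6     S1   S5 
   S7     S8   S5 
   S8     S9   S5 
   S9     S9  S10 
   S10    S7   S5 
(> = start, * = accepting)

start=S0 accept=S6 S0-0->S1 S0-1->S0 S1-0->S2 S1-1->S3 S2-0->S4 S2-1->S3 S3-0->S1 S3-1->S5 S4-0->S4 S4-1->S6 S5-0->S7 S5-1->S5 S6-0->S1 S6-1->S5 S7-0->S8 S7-1->S5 S8-0->S9 S8-1->S5 S9-0->S9 S9-1->S10 S10-0->S7 S10-1->S5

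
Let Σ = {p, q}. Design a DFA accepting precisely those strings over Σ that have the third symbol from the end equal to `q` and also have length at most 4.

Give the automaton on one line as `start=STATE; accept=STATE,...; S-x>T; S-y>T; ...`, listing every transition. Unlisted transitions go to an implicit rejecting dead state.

start=s0; accept=s7,s8; s0-p>s1; s0-q>s2; s1-p>s3; s1-q>s4; s2-p>s5; s2-q>s6; s3-p>s3; s3-q>s3; s4-p>s5; s4-q>s5; s5-p>s7; s5-q>s7; s6-p>s8; s6-q>s8; s7-p>s3; s7-q>s3; s8-p>s7; s8-q>s7

Handle the two conditions separately and then intersect. One (15 states) tracks the last 3 symbols read; the other (6 states) tracks the input length, saturating at 5. Each combined state is a pair, one component from each; accept when both components accept. Minimizing collapses redundant product states.
9 states suffice.
        p   q  
>  s0   s1  s2 
   s1   s3  s4 
   s2   s5  s6 
   s3   s3  s3 
   s4   s5  s5 
   s5   s7  s7 
   s6   s8  s8 
 * s7   s3  s3 
 * s8   s7  s7 
(> = start, * = accepting)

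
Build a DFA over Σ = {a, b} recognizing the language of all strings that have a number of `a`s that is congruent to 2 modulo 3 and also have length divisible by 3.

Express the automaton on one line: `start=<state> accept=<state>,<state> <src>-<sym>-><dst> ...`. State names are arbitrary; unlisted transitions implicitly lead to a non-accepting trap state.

start=q0 accept=q6 q0-a->q1 q0-b->q2 q1-a->q3 q1-b->q4 q2-a->q4 q2-b->q5 q3-a->q0 q3-b->q6 q4-a->q6 q4-b->q7 q5-a->q7 q5-b->q0 q6-a->q2 q6-b->q8 q7-a->q8 q7-b->q1 q8-a->q5 q8-b->q3

Handle the two conditions separately and then intersect. One (3 states) tracks the count of `a`s modulo 3; the other (3 states) tracks the input length modulo 3. Each combined state is a pair, one component from each; accept when both components accept.
9 states suffice.
        a   b  
>  q0   q1  q2 
   q1   q3  q4 
   q2   q4  q5 
   q3   q0  q6 
   q4   q6  q7 
   q5   q7  q0 
 * q6   q2  q8 
   q7   q8  q1 
   q8   q5  q3 
(> = start, * = accepting)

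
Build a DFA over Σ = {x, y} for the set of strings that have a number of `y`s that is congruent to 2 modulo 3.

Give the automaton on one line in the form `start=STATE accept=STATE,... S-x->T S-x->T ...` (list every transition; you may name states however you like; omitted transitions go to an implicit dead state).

start=S0 accept=S2 S0-x->S0 S0-y->S1 S1-x->S1 S1-y->S2 S2-x->S2 S2-y->S0

The only thing that matters is how many `y`s have appeared, reduced mod 3. Use one state per residue: S0 for 0, …, S2 for 2. Reading `y` moves to the next residue; anything else stays put. S2 is accepting.
        x   y  
>  S0   S0  S1 
   S1   S1  S2 
 * S2   S2  S0 
(> = start, * = accepting)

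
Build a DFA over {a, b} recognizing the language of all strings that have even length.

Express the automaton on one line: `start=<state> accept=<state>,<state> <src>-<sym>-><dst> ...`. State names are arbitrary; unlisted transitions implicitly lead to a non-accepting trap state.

start=q0 accept=q0 q0-a->q1 q0-b->q1 q1-a->q0 q1-b->q0

Only the length mod 2 matters, so use a 2-cycle: from any state, every input symbol moves to the next state, wrapping q1 back to q0. Mark q0 accepting.
        a   b  
>* q0   q1  q1 
   q1   q0  q0 
(> = start, * = accepting)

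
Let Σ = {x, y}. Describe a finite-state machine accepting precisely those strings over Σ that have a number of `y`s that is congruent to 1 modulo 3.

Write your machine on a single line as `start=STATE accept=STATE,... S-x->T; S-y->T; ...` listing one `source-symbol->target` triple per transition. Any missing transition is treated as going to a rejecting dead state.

Keep the running count of `y`s modulo 3: each `y` advances along the cycle s0 → s1 → s2 → s0 while other symbols loop. Accept at s1.
        x   y  
>  s0   s0  s1 
 * s1   s1  s2 
   s2   s2  s0 
(> = start, * = accepting)

start=s0; accept=s1; s0-x->s0; s0-y->s1; s1-x->s1; s1-y->s2; s2-x->s2; s2-y->s0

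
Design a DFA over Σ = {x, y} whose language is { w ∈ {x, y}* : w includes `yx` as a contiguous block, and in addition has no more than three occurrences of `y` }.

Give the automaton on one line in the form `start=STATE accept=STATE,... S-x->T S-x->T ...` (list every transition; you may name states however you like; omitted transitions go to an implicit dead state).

Handle the two conditions separately and then intersect. One (3 states) tracks whether and how much of `yx` has been seen; the other (5 states) tracks the count of `y`s, saturating at 4. Each combined state is a pair, one component from each; accept when both components accept. After merging equivalent states the machine shrinks.
An 8-state machine:
        x   y  
>  S0   S0  S1 
   S1   S2  S3 
 * S2   S2  S4 
   S3   S4  S5 
 * S4   S4  S6 
   S5   S6  S7 
 * S6   S6  S7 
   S7   S7  S7 
(> = start, * = accepting)

start=S0 accept=S2,S4,S6 S0-x->S0 S0-y->S1 S1-x->S2 S1-y->S3 S2-x->S2 S2-y->S4 S3-x->S4 S3-y->S5 S4-x->S4 S4-y->S6 S5-x->S6 S5-y->S7 S6-x->S6 S6-y->S7 S7-x->S7 S7-y->S7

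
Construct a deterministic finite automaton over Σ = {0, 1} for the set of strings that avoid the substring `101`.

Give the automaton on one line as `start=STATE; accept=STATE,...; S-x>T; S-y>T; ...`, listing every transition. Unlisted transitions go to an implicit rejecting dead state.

start=q0; accept=q0,q1,q2; q0-0>q0; q0-1>q1; q1-0>q2; q1-1>q1; q2-0>q0; q2-1>q3; q3-0>q3; q3-1>q3

Track partial matches of the forbidden pattern `101`. State q3 is a dead state reached once `101` has occurred; every other state accepts. q0 means no part of `101` is currently matched.
A 4-state machine:
        0   1  
>* q0   q0  q1 
 * q1   q2  q1 
 * q2   q0  q3 
   q3   q3  q3 
(> = start, * = accepting)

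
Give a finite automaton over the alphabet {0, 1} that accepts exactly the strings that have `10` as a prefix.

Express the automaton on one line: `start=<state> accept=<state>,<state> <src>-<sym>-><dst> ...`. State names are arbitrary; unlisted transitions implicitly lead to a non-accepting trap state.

start=A accept=C A-0->D A-1->B B-0->C B-1->D C-0->C C-1->C D-0->D D-1->D

Walk along `10` while the input agrees: from A take `1` to B, and so on. Any deviation drops to the rejecting sink D. Once C is reached the prefix is confirmed and every continuation is accepted.
4 states suffice.
       0  1 
>  A   D  B 
   B   C  D 
 * C   C  C 
   D   D  D 
(> = start, * = accepting)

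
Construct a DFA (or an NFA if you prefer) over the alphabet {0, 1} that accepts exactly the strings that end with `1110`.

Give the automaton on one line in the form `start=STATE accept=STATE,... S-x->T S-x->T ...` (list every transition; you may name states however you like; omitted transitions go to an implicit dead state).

Let each state record the length of the longest suffix of the input read so far that is also a prefix of `1110`. s1 means the last symbol is `1`; s2 means the last 2 symbols are `11`; s3 means the last 3 symbols are `111`; s4 means the last 4 symbols are `1110`. Accept only at s4, where the string currently ends in `1110`.
With 5 states:
        0   1  
>  s0   s0  s1 
   s1   s0  s2 
   s2   s0  s3 
   s3   s4  s3 
 * s4   s0  s1 
(> = start, * = accepting)

start=s0 accept=s4 s0-0->s0 s0-1->s1 s1-0->s0 s1-1->s2 s2-0->s0 s2-1->s3 s3-0->s4 s3-1->s3 s4-0->s0 s4-1->s1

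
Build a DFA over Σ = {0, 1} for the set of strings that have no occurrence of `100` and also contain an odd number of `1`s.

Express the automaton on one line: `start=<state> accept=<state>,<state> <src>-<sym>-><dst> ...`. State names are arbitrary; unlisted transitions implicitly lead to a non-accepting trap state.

Handle the two conditions separately and then intersect. The first has 4 states tracking partial matches of the forbidden pattern `100`; the second has 2 states tracking the count of `1`s modulo 2. A product state is a pair (one from each), accepting exactly when both do. After merging equivalent states the machine shrinks.
A 6-state machine:
        0   1  
>  s0   s0  s1 
 * s1   s2  s3 
 * s2   s4  s3 
   s3   s5  s1 
   s4   s4  s4 
   s5   s4  s1 
(> = start, * = accepting)

start=s0 accept=s1,s2 s0-0->s0 s0-1->s1 s1-0->s2 s1-1->s3 s2-0->s4 s2-1->s3 s3-0->s5 s3-1->s1 s4-0->s4 s4-1->s4 s5-0->s4 s5-1->s1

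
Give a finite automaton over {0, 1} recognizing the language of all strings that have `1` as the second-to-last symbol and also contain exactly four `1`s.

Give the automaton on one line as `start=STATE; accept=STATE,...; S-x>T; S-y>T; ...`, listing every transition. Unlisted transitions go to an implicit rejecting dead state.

Run two small machines in parallel and take their product. The first has 7 states tracking the last 2 symbols read; the second has 6 states tracking the count of `1`s, saturating at 5. A product state is a pair (one from each), accepting exactly when both do. Minimizing collapses redundant product states.
With 9 states:
        0   1  
>  q0   q0  q1 
   q1   q1  q2 
   q2   q2  q3 
   q3   q4  q5 
   q4   q4  q6 
 * q5   q7  q8 
   q6   q7  q8 
 * q7   q8  q8 
   q8   q8  q8 
(> = start, * = accepting)

start=q0; accept=q5,q7; q0-0>q0; q0-1>q1; q1-0>q1; q1-1>q2; q2-0>q2; q2-1>q3; q3-0>q4; q3-1>q5; q4-0>q4; q4-1>q6; q5-0>q7; q5-1>q8; q6-0>q7; q6-1>q8; q7-0>q8; q7-1>q8; q8-0>q8; q8-1>q8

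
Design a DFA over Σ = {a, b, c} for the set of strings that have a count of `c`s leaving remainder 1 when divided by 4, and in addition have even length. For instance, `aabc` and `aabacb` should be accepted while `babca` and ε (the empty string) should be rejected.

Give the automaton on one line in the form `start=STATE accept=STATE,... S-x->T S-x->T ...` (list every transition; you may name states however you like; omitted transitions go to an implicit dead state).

Build one automaton per condition and run them in lockstep. One (4 states) tracks the count of `c`s modulo 4; the other (2 states) tracks the input length modulo 2. Each combined state is a pair, one component from each; accept when both components accept.
        a   b   c  
>  q0   q1  q1  q2 
   q1   q0  q0  q3 
   q2   q3  q3  q4 
 * q3   q2  q2  q5 
   q4   q5  q5  q6 
   q5   q4  q4  q7 
   q6   q7  q7  q0 
   q7   q6  q6  q1 
(> = start, * = accepting)

start=q0 accept=q3 q0-a->q1 q0-b->q1 q0-c->q2 q1-a->q0 q1-b->q0 q1-c->q3 q2-a->q3 q2-b->q3 q2-c->q4 q3-a->q2 q3-b->q2 q3-c->q5 q4-a->q5 q4-b->q5 q4-c->q6 q5-a->q4 q5-b->q4 q5-c->q7 q6-a->q7 q6-b->q7 q6-c->q0 q7-a->q6 q7-b->q6 q7-c->q1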